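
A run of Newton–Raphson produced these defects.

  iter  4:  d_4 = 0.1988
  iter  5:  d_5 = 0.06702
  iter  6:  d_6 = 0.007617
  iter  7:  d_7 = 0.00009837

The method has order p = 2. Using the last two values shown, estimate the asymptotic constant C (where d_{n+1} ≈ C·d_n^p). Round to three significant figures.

1.70

C ≈ d_7 / d_6^2
  = 0.00009837 / (0.007617)^2
  = 0.00009837 / 5.80187e-05 ≈ 1.6955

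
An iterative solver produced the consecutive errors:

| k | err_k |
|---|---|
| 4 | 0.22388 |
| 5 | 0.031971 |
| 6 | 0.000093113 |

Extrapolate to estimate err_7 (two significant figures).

First estimate the order: p ≈ ln(err_6/err_5) / ln(err_5/err_4) = ln(0.000093113/0.031971)/ln(0.031971/0.22388) = ln(0.00291242)/ln(0.142804) ≈ 3.0000.
Then err_7 ≈ err_6·(err_6/err_5)^p = 0.000093113·(0.00291242)^3.0000 = 0.000093113·2.47037e-08 ≈ 2.3e-12.

2.3e-12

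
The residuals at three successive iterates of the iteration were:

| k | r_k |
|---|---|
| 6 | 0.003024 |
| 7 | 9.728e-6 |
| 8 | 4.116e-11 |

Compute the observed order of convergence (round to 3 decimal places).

p ≈ ln(r_8/r_7) / ln(r_7/r_6)
  = ln(4.116e-11/9.728e-6) / ln(9.728e-6/0.003024)
  = ln(4.23109e-06) / ln(0.00321693)
  = -12.373051 / -5.739328 ≈ 2.155836

2.156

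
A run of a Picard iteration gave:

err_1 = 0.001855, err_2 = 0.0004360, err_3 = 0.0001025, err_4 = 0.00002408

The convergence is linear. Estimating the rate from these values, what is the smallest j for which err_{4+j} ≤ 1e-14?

Rate ρ ≈ err_4/err_3 = 0.00002408/0.0001025 = 0.2349.
After j more steps, err_{4+j} ≈ 0.00002408·ρ^j; need ρ^j ≤ 1e-14/0.00002408 = 4.15282e-10.
j ≥ ln(4.15282e-10)/ln(0.2349) = -21.6021/-1.44860 = 14.912.
So 15 more iterations are needed.

15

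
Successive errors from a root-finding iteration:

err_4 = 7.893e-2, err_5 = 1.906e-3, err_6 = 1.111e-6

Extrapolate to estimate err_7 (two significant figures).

First estimate the order: p ≈ ln(err_6/err_5) / ln(err_5/err_4) = ln(1.111e-6/1.906e-3)/ln(1.906e-3/7.893e-2) = ln(0.000582896)/ln(0.024148) ≈ 2.0001.
Then err_7 ≈ err_6·(err_6/err_5)^p = 1.111e-6·(0.000582896)^2.0001 = 1.111e-6·3.39515e-07 ≈ 3.772e-13.

3.8e-13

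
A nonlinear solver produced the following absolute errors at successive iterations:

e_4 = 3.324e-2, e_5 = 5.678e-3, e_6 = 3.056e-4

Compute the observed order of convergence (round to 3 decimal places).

1.654

p ≈ ln(e_6/e_5) / ln(e_5/e_4)
  = ln(3.056e-4/5.678e-3) / ln(5.678e-3/3.324e-2)
  = ln(0.0538218) / ln(0.170818)
  = -2.922077 / -1.767157 ≈ 1.653547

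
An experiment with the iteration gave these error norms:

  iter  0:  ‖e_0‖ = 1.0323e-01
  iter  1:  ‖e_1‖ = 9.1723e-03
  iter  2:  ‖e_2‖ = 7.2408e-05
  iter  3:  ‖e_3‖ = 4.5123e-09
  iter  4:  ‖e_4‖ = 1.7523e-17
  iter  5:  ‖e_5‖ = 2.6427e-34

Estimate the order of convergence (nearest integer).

2

Consecutive ratios: ‖e_5‖/‖e_4‖ = 2.6427e-34/1.7523e-17 = 1.50813e-17, ‖e_4‖/‖e_3‖ = 1.7523e-17/4.5123e-09 = 3.88339e-09.
p ≈ ln(1.50813e-17)/ln(3.88339e-09) = -38.7331/-19.3666 ≈ 2.00.
So the convergence is quadratic (order 2).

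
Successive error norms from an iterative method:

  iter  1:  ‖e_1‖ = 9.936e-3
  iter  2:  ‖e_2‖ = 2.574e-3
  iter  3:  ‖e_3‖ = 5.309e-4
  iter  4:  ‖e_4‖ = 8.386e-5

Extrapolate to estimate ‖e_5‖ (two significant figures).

First estimate the order: p ≈ ln(‖e_4‖/‖e_3‖) / ln(‖e_3‖/‖e_2‖) = ln(8.386e-5/5.309e-4)/ln(5.309e-4/2.574e-3) = ln(0.157958)/ln(0.206255) ≈ 1.1690.
Then ‖e_5‖ ≈ ‖e_4‖·(‖e_4‖/‖e_3‖)^p = 8.386e-5·(0.157958)^1.1690 = 8.386e-5·0.115637 ≈ 9.697e-06.

9.7e-6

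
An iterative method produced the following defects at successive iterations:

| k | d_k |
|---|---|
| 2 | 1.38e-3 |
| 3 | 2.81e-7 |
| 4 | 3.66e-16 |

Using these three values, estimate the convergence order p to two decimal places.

p ≈ ln(d_4/d_3) / ln(d_3/d_2)
  = ln(3.66e-16/2.81e-7) / ln(2.81e-7/1.38e-3)
  = ln(1.30249e-09) / ln(0.000203623)
  = -20.45899 / -8.49924 ≈ 2.40716

2.41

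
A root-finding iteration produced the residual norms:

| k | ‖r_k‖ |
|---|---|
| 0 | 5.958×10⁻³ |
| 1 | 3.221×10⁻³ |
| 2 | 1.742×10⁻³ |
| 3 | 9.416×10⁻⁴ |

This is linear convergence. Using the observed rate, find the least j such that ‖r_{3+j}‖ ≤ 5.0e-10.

24

Rate ρ ≈ ‖r_3‖/‖r_2‖ = 9.416×10⁻⁴/1.742×10⁻³ = 0.5405.
After j more steps, ‖r_{3+j}‖ ≈ 9.416×10⁻⁴·ρ^j; need ρ^j ≤ 5.0e-10/9.416×10⁻⁴ = 5.31011e-07.
j ≥ ln(5.31011e-07)/ln(0.5405) = -14.4485/-0.61526 = 23.484.
So 24 more iterations are needed.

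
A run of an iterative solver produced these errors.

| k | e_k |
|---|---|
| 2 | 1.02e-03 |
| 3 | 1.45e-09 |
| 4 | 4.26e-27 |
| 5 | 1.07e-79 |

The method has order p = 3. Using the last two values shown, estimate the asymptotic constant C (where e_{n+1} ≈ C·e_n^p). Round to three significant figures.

C ≈ e_5 / e_4^3
  = 1.07e-79 / (4.26e-27)^3
  = 1.07e-79 / 7.73088e-80 ≈ 1.3841

1.38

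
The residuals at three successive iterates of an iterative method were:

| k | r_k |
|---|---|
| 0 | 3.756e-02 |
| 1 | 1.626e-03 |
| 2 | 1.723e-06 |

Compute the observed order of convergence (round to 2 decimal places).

p ≈ ln(r_2/r_1) / ln(r_1/r_0)
  = ln(1.723e-06/1.626e-03) / ln(1.626e-03/3.756e-02)
  = ln(0.00105966) / ln(0.0432907)
  = -6.84981 / -3.13982 ≈ 2.18159

2.18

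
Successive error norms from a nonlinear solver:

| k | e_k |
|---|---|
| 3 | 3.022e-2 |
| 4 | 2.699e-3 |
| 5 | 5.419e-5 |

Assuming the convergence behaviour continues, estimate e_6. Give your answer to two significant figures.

First estimate the order: p ≈ ln(e_5/e_4) / ln(e_4/e_3) = ln(5.419e-5/2.699e-3)/ln(2.699e-3/3.022e-2) = ln(0.0200778)/ln(0.0893117) ≈ 1.6179.
Then e_6 ≈ e_5·(e_5/e_4)^p = 5.419e-5·(0.0200778)^1.6179 = 5.419e-5·0.00179459 ≈ 9.725e-08.

9.7e-8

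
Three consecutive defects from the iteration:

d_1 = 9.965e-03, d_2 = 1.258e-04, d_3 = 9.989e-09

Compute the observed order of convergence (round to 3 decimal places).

p ≈ ln(d_3/d_2) / ln(d_2/d_1)
  = ln(9.989e-09/1.258e-04) / ln(1.258e-04/9.965e-03)
  = ln(7.94038e-05) / ln(0.0126242)
  = -9.440964 / -4.372140 ≈ 2.159346

2.159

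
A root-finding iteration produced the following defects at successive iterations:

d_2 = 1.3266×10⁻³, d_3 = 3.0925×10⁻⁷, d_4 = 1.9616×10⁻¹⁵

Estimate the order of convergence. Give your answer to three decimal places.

2.257

p ≈ ln(d_4/d_3) / ln(d_3/d_2)
  = ln(1.9616×10⁻¹⁵/3.0925×10⁻⁷) / ln(3.0925×10⁻⁷/1.3266×10⁻³)
  = ln(6.34309e-09) / ln(0.000233115)
  = -18.875900 / -8.363979 ≈ 2.256809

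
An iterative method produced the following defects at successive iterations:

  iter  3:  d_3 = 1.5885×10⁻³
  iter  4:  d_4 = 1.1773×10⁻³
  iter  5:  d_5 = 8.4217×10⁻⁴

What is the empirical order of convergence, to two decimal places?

p ≈ ln(d_5/d_4) / ln(d_4/d_3)
  = ln(8.4217×10⁻⁴/1.1773×10⁻³) / ln(1.1773×10⁻³/1.5885×10⁻³)
  = ln(0.71534) / ln(0.741139)
  = -0.33500 / -0.29957 ≈ 1.11827

1.12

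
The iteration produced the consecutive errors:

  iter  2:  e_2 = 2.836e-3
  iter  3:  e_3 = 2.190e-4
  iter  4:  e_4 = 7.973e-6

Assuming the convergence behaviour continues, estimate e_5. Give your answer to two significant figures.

1.1e-7

First estimate the order: p ≈ ln(e_4/e_3) / ln(e_3/e_2) = ln(7.973e-6/2.190e-4)/ln(2.190e-4/2.836e-3) = ln(0.0364064)/ln(0.0772214) ≈ 1.2936.
Then e_5 ≈ e_4·(e_4/e_3)^p = 7.973e-6·(0.0364064)^1.2936 = 7.973e-6·0.0137638 ≈ 1.097e-07.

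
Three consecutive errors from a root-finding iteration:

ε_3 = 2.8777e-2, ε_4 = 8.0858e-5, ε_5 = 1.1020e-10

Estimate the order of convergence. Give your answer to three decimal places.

p ≈ ln(ε_5/ε_4) / ln(ε_4/ε_3)
  = ln(1.1020e-10/8.0858e-5) / ln(8.0858e-5/2.8777e-2)
  = ln(1.36288e-06) / ln(0.00280981)
  = -13.505910 / -5.874638 ≈ 2.299020

2.299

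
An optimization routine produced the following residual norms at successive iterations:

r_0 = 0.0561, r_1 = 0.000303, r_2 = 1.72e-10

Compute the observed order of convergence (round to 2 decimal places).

p ≈ ln(r_2/r_1) / ln(r_1/r_0)
  = ln(1.72e-10/0.000303) / ln(0.000303/0.0561)
  = ln(5.67657e-07) / ln(0.00540107)
  = -14.38175 / -5.22116 ≈ 2.75451

2.75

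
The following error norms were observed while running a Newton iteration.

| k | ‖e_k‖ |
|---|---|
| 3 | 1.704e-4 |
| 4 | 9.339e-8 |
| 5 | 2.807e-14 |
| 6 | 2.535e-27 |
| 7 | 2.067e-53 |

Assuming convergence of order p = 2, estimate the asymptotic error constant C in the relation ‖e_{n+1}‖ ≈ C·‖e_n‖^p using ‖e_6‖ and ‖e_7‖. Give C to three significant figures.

3.22

C ≈ ‖e_7‖ / ‖e_6‖^2
  = 2.067e-53 / (2.535e-27)^2
  = 2.067e-53 / 6.42623e-54 ≈ 3.2165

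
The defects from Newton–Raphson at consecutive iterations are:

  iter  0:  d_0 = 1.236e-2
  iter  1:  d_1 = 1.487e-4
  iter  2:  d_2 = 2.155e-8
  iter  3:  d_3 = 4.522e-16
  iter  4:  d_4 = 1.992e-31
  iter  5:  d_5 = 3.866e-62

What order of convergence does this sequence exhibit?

2

Consecutive ratios: d_5/d_4 = 3.866e-62/1.992e-31 = 1.94076e-31, d_4/d_3 = 1.992e-31/4.522e-16 = 4.40513e-16.
p ≈ ln(1.94076e-31)/ln(4.40513e-16) = -70.7171/-35.3586 ≈ 2.00.
So the convergence is quadratic (order 2).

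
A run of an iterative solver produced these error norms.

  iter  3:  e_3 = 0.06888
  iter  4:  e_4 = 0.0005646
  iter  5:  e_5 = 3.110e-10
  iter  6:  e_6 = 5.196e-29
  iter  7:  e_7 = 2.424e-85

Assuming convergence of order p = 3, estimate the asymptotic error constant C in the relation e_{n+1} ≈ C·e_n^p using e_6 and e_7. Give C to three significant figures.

C ≈ e_7 / e_6^3
  = 2.424e-85 / (5.196e-29)^3
  = 2.424e-85 / 1.40284e-85 ≈ 1.7279

1.73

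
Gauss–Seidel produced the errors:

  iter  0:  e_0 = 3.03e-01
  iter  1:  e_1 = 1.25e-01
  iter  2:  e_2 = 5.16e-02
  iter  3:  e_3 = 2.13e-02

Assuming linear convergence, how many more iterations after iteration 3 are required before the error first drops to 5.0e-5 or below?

7

Rate ρ ≈ e_3/e_2 = 2.13e-02/5.16e-02 = 0.4128.
After j more steps, e_{3+j} ≈ 2.13e-02·ρ^j; need ρ^j ≤ 5.0e-5/2.13e-02 = 0.00234742.
j ≥ ln(0.00234742)/ln(0.4128) = -6.0544/-0.88479 = 6.843.
So 7 more iterations are needed.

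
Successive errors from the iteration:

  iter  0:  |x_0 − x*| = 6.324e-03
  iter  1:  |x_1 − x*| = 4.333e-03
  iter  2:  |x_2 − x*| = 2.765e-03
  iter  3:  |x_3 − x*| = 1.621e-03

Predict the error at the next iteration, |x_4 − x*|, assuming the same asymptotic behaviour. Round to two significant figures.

8.6e-4

First estimate the order: p ≈ ln(|x_3 − x*|/|x_2 − x*|) / ln(|x_2 − x*|/|x_1 − x*|) = ln(1.621e-03/2.765e-03)/ln(2.765e-03/4.333e-03) = ln(0.586257)/ln(0.638126) ≈ 1.1887.
Then |x_4 − x*| ≈ |x_3 − x*|·(|x_3 − x*|/|x_2 − x*|)^p = 1.621e-03·(0.586257)^1.1887 = 1.621e-03·0.530061 ≈ 0.0008592.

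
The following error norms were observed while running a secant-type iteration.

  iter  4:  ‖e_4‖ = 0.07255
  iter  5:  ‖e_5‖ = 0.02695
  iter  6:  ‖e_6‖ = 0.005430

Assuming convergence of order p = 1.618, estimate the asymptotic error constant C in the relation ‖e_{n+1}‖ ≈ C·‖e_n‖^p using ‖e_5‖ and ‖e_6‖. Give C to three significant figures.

1.88

C ≈ ‖e_6‖ / ‖e_5‖^1.618
  = 0.005430 / (0.02695)^1.618
  = 0.005430 / 0.00288831 ≈ 1.88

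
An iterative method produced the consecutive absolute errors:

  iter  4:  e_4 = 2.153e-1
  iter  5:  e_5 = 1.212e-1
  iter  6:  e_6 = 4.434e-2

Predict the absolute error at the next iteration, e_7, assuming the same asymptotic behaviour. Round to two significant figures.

First estimate the order: p ≈ ln(e_6/e_5) / ln(e_5/e_4) = ln(4.434e-2/1.212e-1)/ln(1.212e-1/2.153e-1) = ln(0.365842)/ln(0.562935) ≈ 1.7500.
Then e_7 ≈ e_6·(e_6/e_5)^p = 4.434e-2·(0.365842)^1.7500 = 4.434e-2·0.172093 ≈ 0.007631.

7.6e-3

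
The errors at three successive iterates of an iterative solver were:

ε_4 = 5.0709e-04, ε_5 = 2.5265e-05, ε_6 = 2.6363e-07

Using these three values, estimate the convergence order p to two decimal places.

1.52

p ≈ ln(ε_6/ε_5) / ln(ε_5/ε_4)
  = ln(2.6363e-07/2.5265e-05) / ln(2.5265e-05/5.0709e-04)
  = ln(0.0104346) / ln(0.0498235)
  = -4.56263 / -2.99927 ≈ 1.52125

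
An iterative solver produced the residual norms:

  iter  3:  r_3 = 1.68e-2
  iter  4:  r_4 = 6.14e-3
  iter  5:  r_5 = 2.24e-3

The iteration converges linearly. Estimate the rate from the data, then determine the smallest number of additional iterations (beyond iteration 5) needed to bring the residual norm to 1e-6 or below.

8

Rate ρ ≈ r_5/r_4 = 2.24e-3/6.14e-3 = 0.3648.
After j more steps, r_{5+j} ≈ 2.24e-3·ρ^j; need ρ^j ≤ 1e-6/2.24e-3 = 0.000446429.
j ≥ ln(0.000446429)/ln(0.3648) = -7.7142/-1.00841 = 7.650.
So 8 more iterations are needed.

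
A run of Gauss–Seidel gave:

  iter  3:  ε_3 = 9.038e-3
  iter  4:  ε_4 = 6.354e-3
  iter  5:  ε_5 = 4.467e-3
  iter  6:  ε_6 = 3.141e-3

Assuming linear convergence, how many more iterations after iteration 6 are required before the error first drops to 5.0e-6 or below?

19

Rate ρ ≈ ε_6/ε_5 = 3.141e-3/4.467e-3 = 0.7032.
After j more steps, ε_{6+j} ≈ 3.141e-3·ρ^j; need ρ^j ≤ 5.0e-6/3.141e-3 = 0.00159185.
j ≥ ln(0.00159185)/ln(0.7032) = -6.4429/-0.35211 = 18.298.
So 19 more iterations are needed.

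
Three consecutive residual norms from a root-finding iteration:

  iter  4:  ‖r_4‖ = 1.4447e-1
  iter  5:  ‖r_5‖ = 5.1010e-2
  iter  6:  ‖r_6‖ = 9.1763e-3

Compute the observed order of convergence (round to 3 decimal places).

p ≈ ln(‖r_6‖/‖r_5‖) / ln(‖r_5‖/‖r_4‖)
  = ln(9.1763e-3/5.1010e-2) / ln(5.1010e-2/1.4447e-1)
  = ln(0.179892) / ln(0.353084)
  = -1.715399 / -1.041049 ≈ 1.647760

1.648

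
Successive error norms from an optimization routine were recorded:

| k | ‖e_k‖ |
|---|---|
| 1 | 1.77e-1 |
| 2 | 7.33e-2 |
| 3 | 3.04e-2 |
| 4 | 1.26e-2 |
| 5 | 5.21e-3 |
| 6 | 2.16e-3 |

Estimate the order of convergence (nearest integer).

1

Consecutive ratios: ‖e_6‖/‖e_5‖ = 2.16e-3/5.21e-3 = 0.414587, ‖e_5‖/‖e_4‖ = 5.21e-3/1.26e-2 = 0.413492.
p ≈ ln(0.414587)/ln(0.413492) = -0.8805/-0.8831 ≈ 1.00.
So the convergence is linear (order 1).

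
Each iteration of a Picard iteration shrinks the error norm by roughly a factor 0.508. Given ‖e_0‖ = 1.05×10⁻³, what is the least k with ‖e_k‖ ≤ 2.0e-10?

23

After k steps, ‖e_k‖ ≈ 1.05×10⁻³·0.508^k.
Need 0.508^k ≤ 2.0e-10/1.05×10⁻³ = 1.90476e-07.
k ≥ ln(1.90476e-07)/ln(0.508) = -15.4737/-0.67727 = 22.847.
Smallest integer k = 23.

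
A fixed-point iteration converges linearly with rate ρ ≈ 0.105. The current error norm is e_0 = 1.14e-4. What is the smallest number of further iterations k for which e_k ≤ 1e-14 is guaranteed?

11

After k steps, e_k ≈ 1.14e-4·0.105^k.
Need 0.105^k ≤ 1e-14/1.14e-4 = 8.77193e-11.
k ≥ ln(8.77193e-11)/ln(0.105) = -23.1569/-2.25379 = 10.275.
Smallest integer k = 11.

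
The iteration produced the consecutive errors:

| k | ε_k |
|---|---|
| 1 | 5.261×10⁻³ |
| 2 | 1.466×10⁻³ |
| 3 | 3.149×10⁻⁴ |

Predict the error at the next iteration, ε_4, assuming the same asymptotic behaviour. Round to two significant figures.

First estimate the order: p ≈ ln(ε_3/ε_2) / ln(ε_2/ε_1) = ln(3.149×10⁻⁴/1.466×10⁻³)/ln(1.466×10⁻³/5.261×10⁻³) = ln(0.214802)/ln(0.278654) ≈ 1.2037.
Then ε_4 ≈ ε_3·(ε_3/ε_2)^p = 3.149×10⁻⁴·(0.214802)^1.2037 = 3.149×10⁻⁴·0.157027 ≈ 4.945e-05.

4.9e-5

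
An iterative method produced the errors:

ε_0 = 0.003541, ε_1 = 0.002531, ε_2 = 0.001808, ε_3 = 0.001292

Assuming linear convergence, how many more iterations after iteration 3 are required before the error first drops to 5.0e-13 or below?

65

Rate ρ ≈ ε_3/ε_2 = 0.001292/0.001808 = 0.7146.
After j more steps, ε_{3+j} ≈ 0.001292·ρ^j; need ρ^j ≤ 5.0e-13/0.001292 = 3.86997e-10.
j ≥ ln(3.86997e-10)/ln(0.7146) = -21.6726/-0.33603 = 64.496.
So 65 more iterations are needed.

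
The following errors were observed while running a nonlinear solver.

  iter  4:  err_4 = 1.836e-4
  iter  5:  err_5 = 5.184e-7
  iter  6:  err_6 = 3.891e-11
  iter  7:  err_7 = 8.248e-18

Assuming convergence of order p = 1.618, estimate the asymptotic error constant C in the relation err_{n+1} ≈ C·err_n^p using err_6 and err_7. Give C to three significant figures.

C ≈ err_7 / err_6^1.618
  = 8.248e-18 / (3.891e-11)^1.618
  = 8.248e-18 / 1.43456e-17 ≈ 0.57495

0.575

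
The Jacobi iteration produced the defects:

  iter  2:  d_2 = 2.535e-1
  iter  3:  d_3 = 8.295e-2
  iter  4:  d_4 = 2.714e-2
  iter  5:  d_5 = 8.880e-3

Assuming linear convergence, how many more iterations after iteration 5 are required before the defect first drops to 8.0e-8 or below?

11

Rate ρ ≈ d_5/d_4 = 8.880e-3/2.714e-2 = 0.3272.
After j more steps, d_{5+j} ≈ 8.880e-3·ρ^j; need ρ^j ≤ 8.0e-8/8.880e-3 = 9.00901e-06.
j ≥ ln(9.00901e-06)/ln(0.3272) = -11.6173/-1.11718 = 10.399.
So 11 more iterations are needed.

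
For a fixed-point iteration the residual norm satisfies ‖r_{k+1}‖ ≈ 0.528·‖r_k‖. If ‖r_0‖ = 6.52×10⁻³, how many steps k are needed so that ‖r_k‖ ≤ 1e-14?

43

After k steps, ‖r_k‖ ≈ 6.52×10⁻³·0.528^k.
Need 0.528^k ≤ 1e-14/6.52×10⁻³ = 1.53374e-12.
k ≥ ln(1.53374e-12)/ln(0.528) = -27.2033/-0.63866 = 42.594.
Smallest integer k = 43.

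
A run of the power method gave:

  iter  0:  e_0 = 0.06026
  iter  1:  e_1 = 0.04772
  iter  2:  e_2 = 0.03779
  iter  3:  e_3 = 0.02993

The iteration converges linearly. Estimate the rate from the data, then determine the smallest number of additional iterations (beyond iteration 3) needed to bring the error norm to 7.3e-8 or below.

Rate ρ ≈ e_3/e_2 = 0.02993/0.03779 = 0.7920.
After j more steps, e_{3+j} ≈ 0.02993·ρ^j; need ρ^j ≤ 7.3e-8/0.02993 = 2.43902e-06.
j ≥ ln(2.43902e-06)/ln(0.7920) = -12.9239/-0.23319 = 55.422.
So 56 more iterations are needed.

56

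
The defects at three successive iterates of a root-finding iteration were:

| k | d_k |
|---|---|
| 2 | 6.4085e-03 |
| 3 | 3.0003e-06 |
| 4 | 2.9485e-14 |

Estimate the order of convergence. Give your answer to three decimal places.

p ≈ ln(d_4/d_3) / ln(d_3/d_2)
  = ln(2.9485e-14/3.0003e-06) / ln(3.0003e-06/6.4085e-03)
  = ln(9.82735e-09) / ln(0.000468175)
  = -18.438097 / -7.666668 ≈ 2.404969

2.405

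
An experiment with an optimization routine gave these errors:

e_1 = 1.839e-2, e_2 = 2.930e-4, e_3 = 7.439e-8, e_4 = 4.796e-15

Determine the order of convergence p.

2

Consecutive ratios: e_4/e_3 = 4.796e-15/7.439e-8 = 6.4471e-08, e_3/e_2 = 7.439e-8/2.930e-4 = 0.000253891.
p ≈ ln(6.4471e-08)/ln(0.000253891) = -16.5570/-8.2786 ≈ 2.00.
So the convergence is quadratic (order 2).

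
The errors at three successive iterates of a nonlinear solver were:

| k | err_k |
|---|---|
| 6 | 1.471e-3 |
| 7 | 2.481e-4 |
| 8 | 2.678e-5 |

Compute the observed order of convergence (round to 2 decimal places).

p ≈ ln(err_8/err_7) / ln(err_7/err_6)
  = ln(2.678e-5/2.481e-4) / ln(2.481e-4/1.471e-3)
  = ln(0.10794) / ln(0.168661)
  = -2.22618 / -1.77986 ≈ 1.25076

1.25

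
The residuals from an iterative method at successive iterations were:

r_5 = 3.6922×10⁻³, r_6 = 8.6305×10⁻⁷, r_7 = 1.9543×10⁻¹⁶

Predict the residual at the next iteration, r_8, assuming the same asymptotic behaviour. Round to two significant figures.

First estimate the order: p ≈ ln(r_7/r_6) / ln(r_6/r_5) = ln(1.9543×10⁻¹⁶/8.6305×10⁻⁷)/ln(8.6305×10⁻⁷/3.6922×10⁻³) = ln(2.26441e-10)/ln(0.00023375) ≈ 2.6561.
Then r_8 ≈ r_7·(r_7/r_6)^p = 1.9543×10⁻¹⁶·(2.26441e-10)^2.6561 = 1.9543×10⁻¹⁶·2.40877e-26 ≈ 4.707e-42.

4.7e-42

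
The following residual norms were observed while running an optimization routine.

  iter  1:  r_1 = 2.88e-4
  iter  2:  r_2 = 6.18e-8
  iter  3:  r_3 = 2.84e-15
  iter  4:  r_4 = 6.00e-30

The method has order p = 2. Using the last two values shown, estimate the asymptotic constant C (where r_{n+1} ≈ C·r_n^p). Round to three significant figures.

C ≈ r_4 / r_3^2
  = 6.00e-30 / (2.84e-15)^2
  = 6.00e-30 / 8.0656e-30 ≈ 0.7439

0.744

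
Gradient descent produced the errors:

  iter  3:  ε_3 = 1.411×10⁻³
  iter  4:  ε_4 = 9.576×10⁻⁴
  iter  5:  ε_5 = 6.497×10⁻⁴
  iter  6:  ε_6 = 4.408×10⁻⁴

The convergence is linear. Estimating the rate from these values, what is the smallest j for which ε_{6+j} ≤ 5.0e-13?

54

Rate ρ ≈ ε_6/ε_5 = 4.408×10⁻⁴/6.497×10⁻⁴ = 0.6785.
After j more steps, ε_{6+j} ≈ 4.408×10⁻⁴·ρ^j; need ρ^j ≤ 5.0e-13/4.408×10⁻⁴ = 1.1343e-09.
j ≥ ln(1.1343e-09)/ln(0.6785) = -20.5973/-0.38787 = 53.104.
So 54 more iterations are needed.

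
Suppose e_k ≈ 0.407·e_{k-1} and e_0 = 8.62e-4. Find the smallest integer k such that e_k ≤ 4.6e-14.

27

After k steps, e_k ≈ 8.62e-4·0.407^k.
Need 0.407^k ≤ 4.6e-14/8.62e-4 = 5.33643e-11.
k ≥ ln(5.33643e-11)/ln(0.407) = -23.6539/-0.89894 = 26.313.
Smallest integer k = 27.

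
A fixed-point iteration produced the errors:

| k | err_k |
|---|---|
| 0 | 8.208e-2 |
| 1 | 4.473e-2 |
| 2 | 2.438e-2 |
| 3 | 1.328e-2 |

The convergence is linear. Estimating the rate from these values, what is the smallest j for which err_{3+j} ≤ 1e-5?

Rate ρ ≈ err_3/err_2 = 1.328e-2/2.438e-2 = 0.5447.
After j more steps, err_{3+j} ≈ 1.328e-2·ρ^j; need ρ^j ≤ 1e-5/1.328e-2 = 0.000753012.
j ≥ ln(0.000753012)/ln(0.5447) = -7.1914/-0.60752 = 11.837.
So 12 more iterations are needed.

12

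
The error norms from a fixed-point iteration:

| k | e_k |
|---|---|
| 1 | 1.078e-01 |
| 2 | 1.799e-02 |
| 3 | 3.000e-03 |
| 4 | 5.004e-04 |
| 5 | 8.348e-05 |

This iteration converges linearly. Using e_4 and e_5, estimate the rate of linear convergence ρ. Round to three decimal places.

ρ ≈ e_5/e_4 = 8.348e-05/5.004e-04 = 0.16683

0.167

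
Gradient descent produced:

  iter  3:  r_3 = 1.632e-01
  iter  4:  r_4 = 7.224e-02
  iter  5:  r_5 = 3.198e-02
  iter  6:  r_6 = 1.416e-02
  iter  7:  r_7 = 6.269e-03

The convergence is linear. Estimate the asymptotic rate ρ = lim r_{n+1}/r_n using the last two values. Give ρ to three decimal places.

ρ ≈ r_7/r_6 = 6.269e-03/1.416e-02 = 0.44273

0.443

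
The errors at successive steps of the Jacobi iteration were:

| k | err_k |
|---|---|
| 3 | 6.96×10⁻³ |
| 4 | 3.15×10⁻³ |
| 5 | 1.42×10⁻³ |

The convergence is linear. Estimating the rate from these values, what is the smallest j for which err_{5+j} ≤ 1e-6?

Rate ρ ≈ err_5/err_4 = 1.42×10⁻³/3.15×10⁻³ = 0.4508.
After j more steps, err_{5+j} ≈ 1.42×10⁻³·ρ^j; need ρ^j ≤ 1e-6/1.42×10⁻³ = 0.000704225.
j ≥ ln(0.000704225)/ln(0.4508) = -7.2584/-0.79673 = 9.110.
So 10 more iterations are needed.

10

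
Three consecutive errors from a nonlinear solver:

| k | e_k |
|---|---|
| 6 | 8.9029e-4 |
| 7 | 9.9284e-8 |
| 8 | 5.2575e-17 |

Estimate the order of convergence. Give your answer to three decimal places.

2.347

p ≈ ln(e_8/e_7) / ln(e_7/e_6)
  = ln(5.2575e-17/9.9284e-8) / ln(9.9284e-8/8.9029e-4)
  = ln(5.29542e-10) / ln(0.000111519)
  = -21.359009 / -9.101316 ≈ 2.346804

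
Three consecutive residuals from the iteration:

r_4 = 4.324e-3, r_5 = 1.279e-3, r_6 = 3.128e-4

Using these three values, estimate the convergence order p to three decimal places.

1.156

p ≈ ln(r_6/r_5) / ln(r_5/r_4)
  = ln(3.128e-4/1.279e-3) / ln(1.279e-3/4.324e-3)
  = ln(0.244566) / ln(0.295791)
  = -1.408270 / -1.218102 ≈ 1.156118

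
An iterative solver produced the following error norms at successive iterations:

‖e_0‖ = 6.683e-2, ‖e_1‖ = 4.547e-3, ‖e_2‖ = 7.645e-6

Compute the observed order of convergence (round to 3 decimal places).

2.377

p ≈ ln(‖e_2‖/‖e_1‖) / ln(‖e_1‖/‖e_0‖)
  = ln(7.645e-6/4.547e-3) / ln(4.547e-3/6.683e-2)
  = ln(0.00168133) / ln(0.0680383)
  = -6.388170 / -2.687684 ≈ 2.376831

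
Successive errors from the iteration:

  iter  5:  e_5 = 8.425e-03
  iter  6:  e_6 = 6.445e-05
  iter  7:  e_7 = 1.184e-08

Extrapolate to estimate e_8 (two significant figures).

First estimate the order: p ≈ ln(e_7/e_6) / ln(e_6/e_5) = ln(1.184e-08/6.445e-05)/ln(6.445e-05/8.425e-03) = ln(0.000183708)/ln(0.00764985) ≈ 1.7652.
Then e_8 ≈ e_7·(e_7/e_6)^p = 1.184e-08·(0.000183708)^1.7652 = 1.184e-08·2.54354e-07 ≈ 3.012e-15.

3.0e-15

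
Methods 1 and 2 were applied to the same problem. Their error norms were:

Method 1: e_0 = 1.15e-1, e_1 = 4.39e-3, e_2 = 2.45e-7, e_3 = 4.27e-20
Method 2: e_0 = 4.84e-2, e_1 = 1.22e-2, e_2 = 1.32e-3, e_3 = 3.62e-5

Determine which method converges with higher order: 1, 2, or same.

Method 1: p ≈ ln(4.27e-20/2.45e-7)/ln(2.45e-7/4.39e-3) ≈ 3.00.
Method 2: p ≈ ln(3.62e-5/1.32e-3)/ln(1.32e-3/1.22e-2) ≈ 1.62.
Method 1 has the higher order (≈3.0 vs ≈1.6).

1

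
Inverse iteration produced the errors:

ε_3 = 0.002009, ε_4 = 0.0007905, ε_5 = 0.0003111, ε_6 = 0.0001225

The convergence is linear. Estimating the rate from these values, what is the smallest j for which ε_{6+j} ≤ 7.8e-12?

18

Rate ρ ≈ ε_6/ε_5 = 0.0001225/0.0003111 = 0.3938.
After j more steps, ε_{6+j} ≈ 0.0001225·ρ^j; need ρ^j ≤ 7.8e-12/0.0001225 = 6.36735e-08.
j ≥ ln(6.36735e-08)/ln(0.3938) = -16.5695/-0.93191 = 17.780.
So 18 more iterations are needed.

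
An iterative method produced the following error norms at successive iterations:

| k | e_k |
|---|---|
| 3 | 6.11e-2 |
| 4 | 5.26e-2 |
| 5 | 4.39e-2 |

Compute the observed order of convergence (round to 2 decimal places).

1.21

p ≈ ln(e_5/e_4) / ln(e_4/e_3)
  = ln(4.39e-2/5.26e-2) / ln(5.26e-2/6.11e-2)
  = ln(0.834601) / ln(0.860884)
  = -0.18080 / -0.14980 ≈ 1.20694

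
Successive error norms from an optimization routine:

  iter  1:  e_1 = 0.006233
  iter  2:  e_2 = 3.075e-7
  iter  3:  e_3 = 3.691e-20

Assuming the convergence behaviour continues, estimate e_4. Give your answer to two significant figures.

First estimate the order: p ≈ ln(e_3/e_2) / ln(e_2/e_1) = ln(3.691e-20/3.075e-7)/ln(3.075e-7/0.006233) = ln(1.20033e-13)/ln(4.93342e-05) ≈ 3.0000.
Then e_4 ≈ e_3·(e_3/e_2)^p = 3.691e-20·(1.20033e-13)^3.0000 = 3.691e-20·1.72943e-39 ≈ 6.383e-59.

6.4e-59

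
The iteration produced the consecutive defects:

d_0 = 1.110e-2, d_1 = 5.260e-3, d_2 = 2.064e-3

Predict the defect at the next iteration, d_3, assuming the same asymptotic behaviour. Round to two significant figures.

First estimate the order: p ≈ ln(d_2/d_1) / ln(d_1/d_0) = ln(2.064e-3/5.260e-3)/ln(5.260e-3/1.110e-2) = ln(0.392395)/ln(0.473874) ≈ 1.2526.
Then d_3 ≈ d_2·(d_2/d_1)^p = 2.064e-3·(0.392395)^1.2526 = 2.064e-3·0.309812 ≈ 0.0006395.

6.4e-4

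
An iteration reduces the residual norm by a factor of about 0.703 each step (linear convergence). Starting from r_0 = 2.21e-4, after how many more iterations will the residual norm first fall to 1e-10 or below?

42

After k steps, r_k ≈ 2.21e-4·0.703^k.
Need 0.703^k ≤ 1e-10/2.21e-4 = 4.52489e-07.
k ≥ ln(4.52489e-07)/ln(0.703) = -14.6085/-0.35240 = 41.454.
Smallest integer k = 42.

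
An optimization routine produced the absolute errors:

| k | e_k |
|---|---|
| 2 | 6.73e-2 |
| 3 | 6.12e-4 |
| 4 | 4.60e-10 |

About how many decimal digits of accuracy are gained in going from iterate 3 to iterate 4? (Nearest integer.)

Digits gained ≈ log₁₀(e_3/e_4) = log₁₀(6.12e-4/4.60e-10) = log₁₀(1.33043e+06) ≈ 6.124.

6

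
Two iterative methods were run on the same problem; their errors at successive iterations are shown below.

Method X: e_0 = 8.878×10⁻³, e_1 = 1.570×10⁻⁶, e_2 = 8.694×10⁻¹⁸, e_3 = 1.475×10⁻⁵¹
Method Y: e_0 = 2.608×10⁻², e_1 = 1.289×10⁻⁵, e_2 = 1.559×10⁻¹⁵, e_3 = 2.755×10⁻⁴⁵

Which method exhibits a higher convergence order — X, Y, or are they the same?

Method X: p ≈ ln(1.475×10⁻⁵¹/8.694×10⁻¹⁸)/ln(8.694×10⁻¹⁸/1.570×10⁻⁶) ≈ 3.00.
Method Y: p ≈ ln(2.755×10⁻⁴⁵/1.559×10⁻¹⁵)/ln(1.559×10⁻¹⁵/1.289×10⁻⁵) ≈ 3.00.
Both orders ≈ 3.0 — effectively the same.

same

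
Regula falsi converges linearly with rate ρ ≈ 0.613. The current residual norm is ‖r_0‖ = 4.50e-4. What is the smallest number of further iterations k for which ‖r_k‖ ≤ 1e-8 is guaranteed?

22

After k steps, ‖r_k‖ ≈ 4.50e-4·0.613^k.
Need 0.613^k ≤ 1e-8/4.50e-4 = 2.22222e-05.
k ≥ ln(2.22222e-05)/ln(0.613) = -10.7144/-0.48939 = 21.893.
Smallest integer k = 22.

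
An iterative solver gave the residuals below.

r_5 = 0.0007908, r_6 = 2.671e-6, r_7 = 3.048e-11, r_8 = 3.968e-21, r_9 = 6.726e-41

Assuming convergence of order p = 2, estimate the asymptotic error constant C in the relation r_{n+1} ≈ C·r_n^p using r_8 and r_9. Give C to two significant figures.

4.3

C ≈ r_9 / r_8^2
  = 6.726e-41 / (3.968e-21)^2
  = 6.726e-41 / 1.5745e-41 ≈ 4.2718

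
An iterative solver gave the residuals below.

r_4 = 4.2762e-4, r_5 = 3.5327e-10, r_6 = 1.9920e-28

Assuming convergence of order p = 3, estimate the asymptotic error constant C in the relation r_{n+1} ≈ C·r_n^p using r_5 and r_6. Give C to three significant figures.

C ≈ r_6 / r_5^3
  = 1.9920e-28 / (3.5327e-10)^3
  = 1.9920e-28 / 4.4088e-29 ≈ 4.5182

4.52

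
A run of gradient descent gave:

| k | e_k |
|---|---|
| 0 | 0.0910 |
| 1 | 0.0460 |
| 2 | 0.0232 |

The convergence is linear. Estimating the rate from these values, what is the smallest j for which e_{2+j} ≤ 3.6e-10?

Rate ρ ≈ e_2/e_1 = 0.0232/0.0460 = 0.5043.
After j more steps, e_{2+j} ≈ 0.0232·ρ^j; need ρ^j ≤ 3.6e-10/0.0232 = 1.55172e-08.
j ≥ ln(1.55172e-08)/ln(0.5043) = -17.9813/-0.68458 = 26.266.
So 27 more iterations are needed.

27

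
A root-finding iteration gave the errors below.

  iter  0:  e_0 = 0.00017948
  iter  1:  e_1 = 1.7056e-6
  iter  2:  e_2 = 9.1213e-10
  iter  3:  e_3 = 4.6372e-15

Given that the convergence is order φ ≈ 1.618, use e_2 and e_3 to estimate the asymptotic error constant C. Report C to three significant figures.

C ≈ e_3 / e_2^1.618
  = 4.6372e-15 / (9.1213e-10)^1.618
  = 4.6372e-15 / 2.3625e-15 ≈ 1.9628

1.96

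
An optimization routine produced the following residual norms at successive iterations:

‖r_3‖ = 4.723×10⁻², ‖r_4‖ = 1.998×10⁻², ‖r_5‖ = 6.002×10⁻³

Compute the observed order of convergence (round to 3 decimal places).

1.398

p ≈ ln(‖r_5‖/‖r_4‖) / ln(‖r_4‖/‖r_3‖)
  = ln(6.002×10⁻³/1.998×10⁻²) / ln(1.998×10⁻²/4.723×10⁻²)
  = ln(0.3004) / ln(0.423036)
  = -1.202640 / -0.860298 ≈ 1.397934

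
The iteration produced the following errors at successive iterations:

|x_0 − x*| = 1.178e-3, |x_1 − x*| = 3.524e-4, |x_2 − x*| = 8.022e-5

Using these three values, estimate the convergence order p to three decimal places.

1.226

p ≈ ln(|x_2 − x*|/|x_1 − x*|) / ln(|x_1 − x*|/|x_0 − x*|)
  = ln(8.022e-5/3.524e-4) / ln(3.524e-4/1.178e-3)
  = ln(0.227639) / ln(0.299151)
  = -1.479994 / -1.206807 ≈ 1.226372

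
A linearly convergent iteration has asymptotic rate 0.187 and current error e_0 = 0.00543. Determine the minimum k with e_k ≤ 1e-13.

15

After k steps, e_k ≈ 0.00543·0.187^k.
Need 0.187^k ≤ 1e-13/0.00543 = 1.84162e-11.
k ≥ ln(1.84162e-11)/ln(0.187) = -24.7178/-1.67665 = 14.742.
Smallest integer k = 15.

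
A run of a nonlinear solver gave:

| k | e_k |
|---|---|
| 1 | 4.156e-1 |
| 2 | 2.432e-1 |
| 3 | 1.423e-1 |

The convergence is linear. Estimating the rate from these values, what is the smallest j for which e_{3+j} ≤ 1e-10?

40

Rate ρ ≈ e_3/e_2 = 1.423e-1/2.432e-1 = 0.5851.
After j more steps, e_{3+j} ≈ 1.423e-1·ρ^j; need ρ^j ≤ 1e-10/1.423e-1 = 7.02741e-10.
j ≥ ln(7.02741e-10)/ln(0.5851) = -21.0760/-0.53597 = 39.323.
So 40 more iterations are needed.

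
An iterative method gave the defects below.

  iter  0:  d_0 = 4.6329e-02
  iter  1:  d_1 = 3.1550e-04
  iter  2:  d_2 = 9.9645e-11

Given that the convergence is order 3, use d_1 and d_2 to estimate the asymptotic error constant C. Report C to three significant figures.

3.17

C ≈ d_2 / d_1^3
  = 9.9645e-11 / (3.1550e-04)^3
  = 9.9645e-11 / 3.14049e-11 ≈ 3.1729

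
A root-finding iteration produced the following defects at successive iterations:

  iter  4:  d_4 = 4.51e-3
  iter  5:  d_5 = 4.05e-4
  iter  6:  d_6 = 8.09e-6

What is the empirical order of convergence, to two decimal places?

1.62

p ≈ ln(d_6/d_5) / ln(d_5/d_4)
  = ln(8.09e-6/4.05e-4) / ln(4.05e-4/4.51e-3)
  = ln(0.0199753) / ln(0.0898004)
  = -3.91326 / -2.41017 ≈ 1.62364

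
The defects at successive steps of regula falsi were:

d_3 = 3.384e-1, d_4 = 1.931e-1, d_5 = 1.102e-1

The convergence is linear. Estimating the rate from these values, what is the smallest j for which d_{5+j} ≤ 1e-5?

Rate ρ ≈ d_5/d_4 = 1.102e-1/1.931e-1 = 0.5707.
After j more steps, d_{5+j} ≈ 1.102e-1·ρ^j; need ρ^j ≤ 1e-5/1.102e-1 = 9.07441e-05.
j ≥ ln(9.07441e-05)/ln(0.5707) = -9.3075/-0.56089 = 16.594.
So 17 more iterations are needed.

17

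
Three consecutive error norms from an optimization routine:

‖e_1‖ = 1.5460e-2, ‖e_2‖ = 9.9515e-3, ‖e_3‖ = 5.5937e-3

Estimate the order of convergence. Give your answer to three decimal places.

1.308

p ≈ ln(‖e_3‖/‖e_2‖) / ln(‖e_2‖/‖e_1‖)
  = ln(5.5937e-3/9.9515e-3) / ln(9.9515e-3/1.5460e-2)
  = ln(0.562096) / ln(0.643693)
  = -0.576083 / -0.440533 ≈ 1.307695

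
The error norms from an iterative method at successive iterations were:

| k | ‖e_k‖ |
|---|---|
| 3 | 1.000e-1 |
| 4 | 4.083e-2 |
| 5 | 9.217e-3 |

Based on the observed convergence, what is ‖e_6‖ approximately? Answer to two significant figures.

First estimate the order: p ≈ ln(‖e_5‖/‖e_4‖) / ln(‖e_4‖/‖e_3‖) = ln(9.217e-3/4.083e-2)/ln(4.083e-2/1.000e-1) = ln(0.225741)/ln(0.4083) ≈ 1.6616.
Then ‖e_6‖ ≈ ‖e_5‖·(‖e_5‖/‖e_4‖)^p = 9.217e-3·(0.225741)^1.6616 = 9.217e-3·0.0843255 ≈ 0.0007772.

7.8e-4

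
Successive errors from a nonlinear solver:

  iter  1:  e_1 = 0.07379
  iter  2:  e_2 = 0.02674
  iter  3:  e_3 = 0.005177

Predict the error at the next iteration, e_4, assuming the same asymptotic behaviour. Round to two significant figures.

3.6e-4

First estimate the order: p ≈ ln(e_3/e_2) / ln(e_2/e_1) = ln(0.005177/0.02674)/ln(0.02674/0.07379) = ln(0.193605)/ln(0.36238) ≈ 1.6176.
Then e_4 ≈ e_3·(e_3/e_2)^p = 0.005177·(0.193605)^1.6176 = 0.005177·0.070229 ≈ 0.0003636.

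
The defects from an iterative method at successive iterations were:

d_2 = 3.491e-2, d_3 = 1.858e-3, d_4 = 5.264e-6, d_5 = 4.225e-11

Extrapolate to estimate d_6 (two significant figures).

First estimate the order: p ≈ ln(d_5/d_4) / ln(d_4/d_3) = ln(4.225e-11/5.264e-6)/ln(5.264e-6/1.858e-3) = ln(8.02622e-06)/ln(0.00283315) ≈ 2.0000.
Then d_6 ≈ d_5·(d_5/d_4)^p = 4.225e-11·(8.02622e-06)^2.0000 = 4.225e-11·6.44202e-11 ≈ 2.722e-21.

2.7e-21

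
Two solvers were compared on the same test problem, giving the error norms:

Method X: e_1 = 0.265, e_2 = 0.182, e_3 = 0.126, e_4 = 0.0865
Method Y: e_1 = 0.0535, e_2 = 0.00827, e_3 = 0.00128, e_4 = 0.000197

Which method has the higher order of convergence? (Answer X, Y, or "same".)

same

Method X: p ≈ ln(0.0865/0.126)/ln(0.126/0.182) ≈ 1.02.
Method Y: p ≈ ln(0.000197/0.00128)/ln(0.00128/0.00827) ≈ 1.00.
Both orders ≈ 1.0 — effectively the same.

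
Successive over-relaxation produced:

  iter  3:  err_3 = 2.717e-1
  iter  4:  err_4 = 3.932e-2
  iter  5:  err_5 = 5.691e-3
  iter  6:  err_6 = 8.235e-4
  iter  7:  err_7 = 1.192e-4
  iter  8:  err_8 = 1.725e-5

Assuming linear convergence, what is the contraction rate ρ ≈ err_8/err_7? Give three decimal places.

0.145

ρ ≈ err_8/err_7 = 1.725e-5/1.192e-4 = 0.14471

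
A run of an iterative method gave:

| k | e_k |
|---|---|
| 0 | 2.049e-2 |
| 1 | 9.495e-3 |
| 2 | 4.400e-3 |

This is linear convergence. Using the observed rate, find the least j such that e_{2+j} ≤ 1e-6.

Rate ρ ≈ e_2/e_1 = 4.400e-3/9.495e-3 = 0.4634.
After j more steps, e_{2+j} ≈ 4.400e-3·ρ^j; need ρ^j ≤ 1e-6/4.400e-3 = 0.000227273.
j ≥ ln(0.000227273)/ln(0.4634) = -8.3894/-0.76916 = 10.907.
So 11 more iterations are needed.

11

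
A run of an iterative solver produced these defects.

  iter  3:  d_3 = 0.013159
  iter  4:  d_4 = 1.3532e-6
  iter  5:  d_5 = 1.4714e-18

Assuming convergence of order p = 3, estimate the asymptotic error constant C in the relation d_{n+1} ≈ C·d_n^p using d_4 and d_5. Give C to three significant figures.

C ≈ d_5 / d_4^3
  = 1.4714e-18 / (1.3532e-6)^3
  = 1.4714e-18 / 2.47791e-18 ≈ 0.59381

0.594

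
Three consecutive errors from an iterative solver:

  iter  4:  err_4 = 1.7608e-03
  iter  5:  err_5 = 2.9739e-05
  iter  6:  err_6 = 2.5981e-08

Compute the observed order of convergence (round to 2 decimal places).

1.73

p ≈ ln(err_6/err_5) / ln(err_5/err_4)
  = ln(2.5981e-08/2.9739e-05) / ln(2.9739e-05/1.7608e-03)
  = ln(0.000873634) / ln(0.0168895)
  = -7.04285 / -4.08106 ≈ 1.72574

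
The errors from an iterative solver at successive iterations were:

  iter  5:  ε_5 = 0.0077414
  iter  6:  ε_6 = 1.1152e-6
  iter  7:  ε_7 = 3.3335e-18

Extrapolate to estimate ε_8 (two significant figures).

First estimate the order: p ≈ ln(ε_7/ε_6) / ln(ε_6/ε_5) = ln(3.3335e-18/1.1152e-6)/ln(1.1152e-6/0.0077414) = ln(2.98915e-12)/ln(0.000144057) ≈ 3.0000.
Then ε_8 ≈ ε_7·(ε_7/ε_6)^p = 3.3335e-18·(2.98915e-12)^3.0000 = 3.3335e-18·2.67081e-35 ≈ 8.903e-53.

8.9e-53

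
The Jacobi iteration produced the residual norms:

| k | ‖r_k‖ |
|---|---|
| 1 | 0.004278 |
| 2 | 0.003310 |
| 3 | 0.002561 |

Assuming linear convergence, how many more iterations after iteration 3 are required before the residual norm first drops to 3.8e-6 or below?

26

Rate ρ ≈ ‖r_3‖/‖r_2‖ = 0.002561/0.003310 = 0.7737.
After j more steps, ‖r_{3+j}‖ ≈ 0.002561·ρ^j; need ρ^j ≤ 3.8e-6/0.002561 = 0.0014838.
j ≥ ln(0.0014838)/ln(0.7737) = -6.5131/-0.25657 = 25.385.
So 26 more iterations are needed.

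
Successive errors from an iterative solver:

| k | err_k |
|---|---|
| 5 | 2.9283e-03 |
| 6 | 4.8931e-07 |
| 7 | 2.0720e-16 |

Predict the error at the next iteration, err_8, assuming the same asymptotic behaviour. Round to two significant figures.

First estimate the order: p ≈ ln(err_7/err_6) / ln(err_6/err_5) = ln(2.0720e-16/4.8931e-07)/ln(4.8931e-07/2.9283e-03) = ln(4.23453e-10)/ln(0.000167097) ≈ 2.4816.
Then err_8 ≈ err_7·(err_7/err_6)^p = 2.0720e-16·(4.23453e-10)^2.4816 = 2.0720e-16·5.48883e-24 ≈ 1.137e-39.

1.1e-39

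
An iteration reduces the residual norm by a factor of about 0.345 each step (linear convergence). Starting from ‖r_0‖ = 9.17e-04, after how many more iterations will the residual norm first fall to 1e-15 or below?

26

After k steps, ‖r_k‖ ≈ 9.17e-04·0.345^k.
Need 0.345^k ≤ 1e-15/9.17e-04 = 1.09051e-12.
k ≥ ln(1.09051e-12)/ln(0.345) = -27.5444/-1.06421 = 25.882.
Smallest integer k = 26.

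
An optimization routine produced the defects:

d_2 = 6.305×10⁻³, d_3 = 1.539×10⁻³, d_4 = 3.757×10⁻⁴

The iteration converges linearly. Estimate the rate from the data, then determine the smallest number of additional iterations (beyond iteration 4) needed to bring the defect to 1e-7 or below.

Rate ρ ≈ d_4/d_3 = 3.757×10⁻⁴/1.539×10⁻³ = 0.2441.
After j more steps, d_{4+j} ≈ 3.757×10⁻⁴·ρ^j; need ρ^j ≤ 1e-7/3.757×10⁻⁴ = 0.00026617.
j ≥ ln(0.00026617)/ln(0.2441) = -8.2314/-1.41018 = 5.837.
So 6 more iterations are needed.

6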